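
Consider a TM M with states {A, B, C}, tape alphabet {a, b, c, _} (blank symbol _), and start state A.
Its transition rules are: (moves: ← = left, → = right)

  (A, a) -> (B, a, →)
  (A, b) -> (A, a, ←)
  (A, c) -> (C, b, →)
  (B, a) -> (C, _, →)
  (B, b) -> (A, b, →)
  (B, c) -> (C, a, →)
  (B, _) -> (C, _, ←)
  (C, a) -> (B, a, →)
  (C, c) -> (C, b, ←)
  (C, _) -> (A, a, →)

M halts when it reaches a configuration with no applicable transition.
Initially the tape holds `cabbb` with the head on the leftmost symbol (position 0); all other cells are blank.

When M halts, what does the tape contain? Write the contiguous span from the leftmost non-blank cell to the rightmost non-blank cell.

ba_ab

state=A head=0 tape=[c]abbb_   (A,c)→(C,b,→)
state=C head=1 tape=b[a]bbb_   (C,a)→(B,a,→)
state=B head=2 tape=ba[b]bb_   (B,b)→(A,b,→)
state=A head=3 tape=bab[b]b_   (A,b)→(A,a,←)
state=A head=2 tape=ba[b]ab_   (A,b)→(A,a,←)
state=A head=1 tape=b[a]aab_   (A,a)→(B,a,→)
state=B head=2 tape=ba[a]ab_   (B,a)→(C,_,→)
state=C head=3 tape=ba_[a]b_   (C,a)→(B,a,→)
state=B head=4 tape=ba_a[b]_   (B,b)→(A,b,→)
state=A head=5 tape=ba_ab[_]
The non-blank tape span at halt is ba_ab.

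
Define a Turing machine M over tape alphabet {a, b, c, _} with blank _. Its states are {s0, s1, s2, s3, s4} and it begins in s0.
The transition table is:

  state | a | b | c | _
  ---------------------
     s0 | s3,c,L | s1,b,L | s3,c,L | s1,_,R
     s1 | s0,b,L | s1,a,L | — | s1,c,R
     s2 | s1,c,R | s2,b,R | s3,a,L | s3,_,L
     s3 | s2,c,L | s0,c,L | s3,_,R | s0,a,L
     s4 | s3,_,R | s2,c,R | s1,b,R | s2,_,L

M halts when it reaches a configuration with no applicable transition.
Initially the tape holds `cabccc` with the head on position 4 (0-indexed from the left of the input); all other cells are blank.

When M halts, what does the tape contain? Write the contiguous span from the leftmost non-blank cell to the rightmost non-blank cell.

ccb

state=s0 head=4 tape=cabc[c]c_   (s0,c)→(s3,c,L)
state=s3 head=3 tape=cab[c]cc_   (s3,c)→(s3,_,R)
state=s3 head=4 tape=cab_[c]c_   (s3,c)→(s3,_,R)
state=s3 head=5 tape=cab__[c]_   (s3,c)→(s3,_,R)
state=s3 head=6 tape=cab___[_]   (s3,_)→(s0,a,L)
state=s0 head=5 tape=cab__[_]a   (s0,_)→(s1,_,R)
state=s1 head=6 tape=cab___[a]   (s1,a)→(s0,b,L)
state=s0 head=5 tape=cab__[_]b   (s0,_)→(s1,_,R)
state=s1 head=6 tape=cab___[b]   (s1,b)→(s1,a,L)
state=s1 head=5 tape=cab__[_]a   (s1,_)→(s1,c,R)
state=s1 head=6 tape=cab__c[a]   (s1,a)→(s0,b,L)
state=s0 head=5 tape=cab__[c]b   (s0,c)→(s3,c,L)
state=s3 head=4 tape=cab_[_]cb   (s3,_)→(s0,a,L)
state=s0 head=3 tape=cab[_]acb   (s0,_)→(s1,_,R)
state=s1 head=4 tape=cab_[a]cb   (s1,a)→(s0,b,L)
state=s0 head=3 tape=cab[_]bcb   (s0,_)→(s1,_,R)
state=s1 head=4 tape=cab_[b]cb   (s1,b)→(s1,a,L)
state=s1 head=3 tape=cab[_]acb   (s1,_)→(s1,c,R)
state=s1 head=4 tape=cabc[a]cb   (s1,a)→(s0,b,L)
state=s0 head=3 tape=cab[c]bcb   (s0,c)→(s3,c,L)
state=s3 head=2 tape=ca[b]cbcb   (s3,b)→(s0,c,L)
state=s0 head=1 tape=c[a]ccbcb   (s0,a)→(s3,c,L)
state=s3 head=0 tape=[c]cccbcb   (s3,c)→(s3,_,R)
state=s3 head=1 tape=_[c]ccbcb   (s3,c)→(s3,_,R)
state=s3 head=2 tape=__[c]cbcb   (s3,c)→(s3,_,R)
state=s3 head=3 tape=___[c]bcb   (s3,c)→(s3,_,R)
state=s3 head=4 tape=____[b]cb   (s3,b)→(s0,c,L)
state=s0 head=3 tape=___[_]ccb   (s0,_)→(s1,_,R)
state=s1 head=4 tape=____[c]cb
The non-blank tape span at halt is ccb.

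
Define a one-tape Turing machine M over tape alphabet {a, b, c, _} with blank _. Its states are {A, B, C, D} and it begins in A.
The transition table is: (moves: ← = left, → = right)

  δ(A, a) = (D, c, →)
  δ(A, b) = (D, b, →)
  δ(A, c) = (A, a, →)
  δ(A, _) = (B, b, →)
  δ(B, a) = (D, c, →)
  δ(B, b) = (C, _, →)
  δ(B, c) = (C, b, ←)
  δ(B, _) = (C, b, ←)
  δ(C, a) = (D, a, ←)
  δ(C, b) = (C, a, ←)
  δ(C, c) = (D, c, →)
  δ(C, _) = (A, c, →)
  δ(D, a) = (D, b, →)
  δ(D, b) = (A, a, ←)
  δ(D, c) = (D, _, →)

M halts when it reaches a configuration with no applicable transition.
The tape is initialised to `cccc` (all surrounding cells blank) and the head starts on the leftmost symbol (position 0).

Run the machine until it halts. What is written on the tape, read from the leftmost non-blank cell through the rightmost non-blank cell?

A | [c]ccc___   read c → write a, move →, go to A
A | a[c]cc___   read c → write a, move →, go to A
A | aa[c]c___   read c → write a, move →, go to A
A | aaa[c]___   read c → write a, move →, go to A
A | aaaa[_]__   read _ → write b, move →, go to B
B | aaaab[_]_   read _ → write b, move ←, go to C
C | aaaa[b]b_   read b → write a, move ←, go to C
C | aaa[a]ab_   read a → write a, move ←, go to D
D | aa[a]aab_   read a → write b, move →, go to D
D | aab[a]ab_   read a → write b, move →, go to D
D | aabb[a]b_   read a → write b, move →, go to D
D | aabbb[b]_   read b → write a, move ←, go to A
A | aabb[b]a_   read b → write b, move →, go to D
D | aabbb[a]_   read a → write b, move →, go to D
D | aabbbb[_]
The non-blank tape span at halt is aabbbb.

aabbbb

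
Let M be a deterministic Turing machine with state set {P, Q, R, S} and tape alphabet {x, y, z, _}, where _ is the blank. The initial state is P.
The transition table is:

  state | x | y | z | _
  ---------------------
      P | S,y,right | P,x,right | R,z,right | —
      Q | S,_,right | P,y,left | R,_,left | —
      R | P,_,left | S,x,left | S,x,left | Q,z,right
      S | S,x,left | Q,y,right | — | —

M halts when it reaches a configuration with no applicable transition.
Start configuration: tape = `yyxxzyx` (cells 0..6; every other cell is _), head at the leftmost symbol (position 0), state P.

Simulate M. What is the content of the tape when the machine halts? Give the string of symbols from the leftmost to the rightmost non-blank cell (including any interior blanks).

P | [y]yxxzyx   read y → write x, move right, go to P
P | x[y]xxzyx   read y → write x, move right, go to P
P | xx[x]xzyx   read x → write y, move right, go to S
S | xxy[x]zyx   read x → write x, move left, go to S
S | xx[y]xzyx   read y → write y, move right, go to Q
Q | xxy[x]zyx   read x → write _, move right, go to S
S | xxy_[z]yx
The non-blank tape span at halt is xxy_zyx.

xxy_zyx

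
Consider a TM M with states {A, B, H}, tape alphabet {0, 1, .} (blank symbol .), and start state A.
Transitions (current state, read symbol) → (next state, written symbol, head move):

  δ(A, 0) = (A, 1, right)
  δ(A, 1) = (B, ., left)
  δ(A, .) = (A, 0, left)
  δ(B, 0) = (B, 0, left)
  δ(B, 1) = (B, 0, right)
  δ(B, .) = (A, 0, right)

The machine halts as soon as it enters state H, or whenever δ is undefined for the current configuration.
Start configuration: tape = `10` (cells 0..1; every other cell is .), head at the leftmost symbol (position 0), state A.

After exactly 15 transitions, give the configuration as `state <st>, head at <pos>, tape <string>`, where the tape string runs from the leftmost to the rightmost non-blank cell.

state B, head at -1, tape 100.0

A | .[1]0..   read 1 → write ., move left, go to B
B | [.].0..   read . → write 0, move right, go to A
A | 0[.]0..   read . → write 0, move left, go to A
A | [0]00..   read 0 → write 1, move right, go to A
A | 1[0]0..   read 0 → write 1, move right, go to A
A | 11[0]..   read 0 → write 1, move right, go to A
A | 111[.].   read . → write 0, move left, go to A
A | 11[1]0.   read 1 → write ., move left, go to B
B | 1[1].0.   read 1 → write 0, move right, go to B
B | 10[.]0.   read . → write 0, move right, go to A
A | 100[0].   read 0 → write 1, move right, go to A
A | 1001[.]   read . → write 0, move left, go to A
A | 100[1]0   read 1 → write ., move left, go to B
B | 10[0].0   read 0 → write 0, move left, go to B
B | 1[0]0.0   read 0 → write 0, move left, go to B
B | [1]00.0
After 15 steps: state B, head at -1, tape 100.0.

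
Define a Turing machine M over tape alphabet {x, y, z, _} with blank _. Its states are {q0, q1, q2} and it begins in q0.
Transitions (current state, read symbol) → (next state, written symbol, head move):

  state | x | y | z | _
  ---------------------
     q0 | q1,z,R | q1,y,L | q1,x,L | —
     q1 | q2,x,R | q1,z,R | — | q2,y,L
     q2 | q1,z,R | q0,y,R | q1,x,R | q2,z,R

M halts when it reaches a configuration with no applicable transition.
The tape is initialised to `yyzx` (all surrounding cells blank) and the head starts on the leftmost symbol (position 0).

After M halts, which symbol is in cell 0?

q0 | __[y]yzx   read y → write y, move L, go to q1
q1 | _[_]yyzx   read _ → write y, move L, go to q2
q2 | [_]yyyzx   read _ → write z, move R, go to q2
q2 | z[y]yyzx   read y → write y, move R, go to q0
q0 | zy[y]yzx   read y → write y, move L, go to q1
q1 | z[y]yyzx   read y → write z, move R, go to q1
q1 | zz[y]yzx   read y → write z, move R, go to q1
q1 | zzz[y]zx   read y → write z, move R, go to q1
q1 | zzzz[z]x
Cell 0 holds z when M halts.

z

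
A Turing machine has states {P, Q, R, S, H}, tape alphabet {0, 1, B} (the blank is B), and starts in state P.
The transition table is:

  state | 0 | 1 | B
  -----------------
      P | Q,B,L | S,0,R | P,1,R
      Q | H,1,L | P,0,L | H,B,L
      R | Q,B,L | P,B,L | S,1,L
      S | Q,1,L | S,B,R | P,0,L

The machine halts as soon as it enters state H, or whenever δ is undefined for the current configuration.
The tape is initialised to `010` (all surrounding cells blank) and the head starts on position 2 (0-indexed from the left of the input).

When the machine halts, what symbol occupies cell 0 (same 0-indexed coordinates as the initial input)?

B

state=P head=2 tape=BB01[0]   (P,0)→(Q,B,L)
state=Q head=1 tape=BB0[1]B   (Q,1)→(P,0,L)
state=P head=0 tape=BB[0]0B   (P,0)→(Q,B,L)
state=Q head=-1 tape=B[B]B0B   (Q,B)→(H,B,L)
state=H head=-2 tape=[B]BB0B
Cell 0 holds B when M halts.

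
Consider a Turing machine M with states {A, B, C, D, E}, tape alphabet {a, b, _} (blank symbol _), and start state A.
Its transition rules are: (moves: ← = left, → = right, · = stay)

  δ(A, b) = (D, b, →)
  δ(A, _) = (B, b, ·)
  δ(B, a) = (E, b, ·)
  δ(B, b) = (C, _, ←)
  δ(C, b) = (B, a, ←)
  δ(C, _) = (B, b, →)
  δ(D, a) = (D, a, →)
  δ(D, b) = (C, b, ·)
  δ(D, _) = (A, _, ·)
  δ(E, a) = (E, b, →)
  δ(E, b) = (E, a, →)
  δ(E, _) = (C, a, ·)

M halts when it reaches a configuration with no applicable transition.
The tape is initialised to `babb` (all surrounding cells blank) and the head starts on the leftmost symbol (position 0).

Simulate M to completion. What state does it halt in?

state=A head=0 tape=[b]abb_   (A,b)→(D,b,→)
state=D head=1 tape=b[a]bb_   (D,a)→(D,a,→)
state=D head=2 tape=ba[b]b_   (D,b)→(C,b,·)
state=C head=2 tape=ba[b]b_   (C,b)→(B,a,←)
state=B head=1 tape=b[a]ab_   (B,a)→(E,b,·)
state=E head=1 tape=b[b]ab_   (E,b)→(E,a,→)
state=E head=2 tape=ba[a]b_   (E,a)→(E,b,→)
state=E head=3 tape=bab[b]_   (E,b)→(E,a,→)
state=E head=4 tape=baba[_]   (E,_)→(C,a,·)
state=C head=4 tape=baba[a]
No transition is defined for (C, a); M halts in state C.

C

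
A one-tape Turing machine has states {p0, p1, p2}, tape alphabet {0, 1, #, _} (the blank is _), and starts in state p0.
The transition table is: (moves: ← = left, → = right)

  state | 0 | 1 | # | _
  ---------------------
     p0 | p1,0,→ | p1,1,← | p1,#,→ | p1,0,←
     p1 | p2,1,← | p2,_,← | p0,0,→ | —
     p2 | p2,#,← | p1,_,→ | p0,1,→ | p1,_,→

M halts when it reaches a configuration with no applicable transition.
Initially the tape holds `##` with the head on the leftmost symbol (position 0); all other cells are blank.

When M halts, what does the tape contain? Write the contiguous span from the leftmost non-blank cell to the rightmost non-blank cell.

p0 | _[#]#_   read # → write #, move →, go to p1
p1 | _#[#]_   read # → write 0, move →, go to p0
p0 | _#0[_]   read _ → write 0, move ←, go to p1
p1 | _#[0]0   read 0 → write 1, move ←, go to p2
p2 | _[#]10   read # → write 1, move →, go to p0
p0 | _1[1]0   read 1 → write 1, move ←, go to p1
p1 | _[1]10   read 1 → write _, move ←, go to p2
p2 | [_]_10   read _ → write _, move →, go to p1
p1 | _[_]10
The non-blank tape span at halt is 10.

10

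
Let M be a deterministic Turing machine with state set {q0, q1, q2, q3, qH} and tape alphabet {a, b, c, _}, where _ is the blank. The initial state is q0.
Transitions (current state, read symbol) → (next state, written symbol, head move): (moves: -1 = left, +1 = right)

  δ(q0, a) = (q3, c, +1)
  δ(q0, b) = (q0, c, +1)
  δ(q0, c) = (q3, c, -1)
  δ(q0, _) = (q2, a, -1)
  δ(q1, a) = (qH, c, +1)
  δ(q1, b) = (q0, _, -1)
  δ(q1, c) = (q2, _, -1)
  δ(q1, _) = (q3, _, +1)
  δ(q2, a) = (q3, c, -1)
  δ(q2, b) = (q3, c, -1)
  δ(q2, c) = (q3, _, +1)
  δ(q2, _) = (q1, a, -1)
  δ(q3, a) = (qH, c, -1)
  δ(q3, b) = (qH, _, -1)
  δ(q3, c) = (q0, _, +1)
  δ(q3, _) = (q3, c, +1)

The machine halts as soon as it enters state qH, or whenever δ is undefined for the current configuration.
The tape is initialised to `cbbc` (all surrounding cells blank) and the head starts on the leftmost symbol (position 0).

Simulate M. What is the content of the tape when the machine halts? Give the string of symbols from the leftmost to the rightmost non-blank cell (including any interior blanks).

state=q0 head=0 tape=_[c]bbc_   (q0,c)→(q3,c,-1)
state=q3 head=-1 tape=[_]cbbc_   (q3,_)→(q3,c,+1)
state=q3 head=0 tape=c[c]bbc_   (q3,c)→(q0,_,+1)
state=q0 head=1 tape=c_[b]bc_   (q0,b)→(q0,c,+1)
state=q0 head=2 tape=c_c[b]c_   (q0,b)→(q0,c,+1)
state=q0 head=3 tape=c_cc[c]_   (q0,c)→(q3,c,-1)
state=q3 head=2 tape=c_c[c]c_   (q3,c)→(q0,_,+1)
state=q0 head=3 tape=c_c_[c]_   (q0,c)→(q3,c,-1)
state=q3 head=2 tape=c_c[_]c_   (q3,_)→(q3,c,+1)
state=q3 head=3 tape=c_cc[c]_   (q3,c)→(q0,_,+1)
state=q0 head=4 tape=c_cc_[_]   (q0,_)→(q2,a,-1)
state=q2 head=3 tape=c_cc[_]a   (q2,_)→(q1,a,-1)
state=q1 head=2 tape=c_c[c]aa   (q1,c)→(q2,_,-1)
state=q2 head=1 tape=c_[c]_aa   (q2,c)→(q3,_,+1)
state=q3 head=2 tape=c__[_]aa   (q3,_)→(q3,c,+1)
state=q3 head=3 tape=c__c[a]a   (q3,a)→(qH,c,-1)
state=qH head=2 tape=c__[c]ca
The non-blank tape span at halt is c__cca.

c__cca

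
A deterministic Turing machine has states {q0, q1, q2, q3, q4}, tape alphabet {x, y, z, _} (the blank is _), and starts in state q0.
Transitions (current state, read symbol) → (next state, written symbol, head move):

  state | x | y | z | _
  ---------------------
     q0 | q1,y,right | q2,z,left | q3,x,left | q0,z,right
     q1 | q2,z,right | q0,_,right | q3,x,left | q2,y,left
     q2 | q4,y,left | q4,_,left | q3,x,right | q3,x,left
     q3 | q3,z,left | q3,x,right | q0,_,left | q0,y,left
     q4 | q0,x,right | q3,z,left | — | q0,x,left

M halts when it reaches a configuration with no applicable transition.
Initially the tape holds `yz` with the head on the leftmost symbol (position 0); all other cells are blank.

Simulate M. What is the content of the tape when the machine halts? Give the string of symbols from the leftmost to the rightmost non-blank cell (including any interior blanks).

z_yyxzz

q0 | _____[y]z   read y → write z, move left, go to q2
q2 | ____[_]zz   read _ → write x, move left, go to q3
q3 | ___[_]xzz   read _ → write y, move left, go to q0
q0 | __[_]yxzz   read _ → write z, move right, go to q0
q0 | __z[y]xzz   read y → write z, move left, go to q2
q2 | __[z]zxzz   read z → write x, move right, go to q3
q3 | __x[z]xzz   read z → write _, move left, go to q0
q0 | __[x]_xzz   read x → write y, move right, go to q1
q1 | __y[_]xzz   read _ → write y, move left, go to q2
q2 | __[y]yxzz   read y → write _, move left, go to q4
q4 | _[_]_yxzz   read _ → write x, move left, go to q0
q0 | [_]x_yxzz   read _ → write z, move right, go to q0
q0 | z[x]_yxzz   read x → write y, move right, go to q1
q1 | zy[_]yxzz   read _ → write y, move left, go to q2
q2 | z[y]yyxzz   read y → write _, move left, go to q4
q4 | [z]_yyxzz
The non-blank tape span at halt is z_yyxzz.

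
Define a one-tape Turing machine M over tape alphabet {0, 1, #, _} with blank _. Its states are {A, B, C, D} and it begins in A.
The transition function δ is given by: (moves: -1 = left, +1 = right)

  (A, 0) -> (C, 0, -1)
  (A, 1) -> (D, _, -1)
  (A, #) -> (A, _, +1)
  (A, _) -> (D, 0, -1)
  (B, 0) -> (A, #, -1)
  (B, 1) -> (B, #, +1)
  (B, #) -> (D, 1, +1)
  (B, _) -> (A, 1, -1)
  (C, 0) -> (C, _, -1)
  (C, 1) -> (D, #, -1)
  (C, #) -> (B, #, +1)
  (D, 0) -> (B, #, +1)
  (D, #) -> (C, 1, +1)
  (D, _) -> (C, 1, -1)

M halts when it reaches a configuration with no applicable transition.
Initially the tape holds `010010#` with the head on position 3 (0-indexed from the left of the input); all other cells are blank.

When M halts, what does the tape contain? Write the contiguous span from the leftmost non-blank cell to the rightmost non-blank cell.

1#_1_0#

A | 010[0]10#   read 0 → write 0, move -1, go to C
C | 01[0]010#   read 0 → write _, move -1, go to C
C | 0[1]_010#   read 1 → write #, move -1, go to D
D | [0]#_010#   read 0 → write #, move +1, go to B
B | #[#]_010#   read # → write 1, move +1, go to D
D | #1[_]010#   read _ → write 1, move -1, go to C
C | #[1]1010#   read 1 → write #, move -1, go to D
D | [#]#1010#   read # → write 1, move +1, go to C
C | 1[#]1010#   read # → write #, move +1, go to B
B | 1#[1]010#   read 1 → write #, move +1, go to B
B | 1##[0]10#   read 0 → write #, move -1, go to A
A | 1#[#]#10#   read # → write _, move +1, go to A
A | 1#_[#]10#   read # → write _, move +1, go to A
A | 1#__[1]0#   read 1 → write _, move -1, go to D
D | 1#_[_]_0#   read _ → write 1, move -1, go to C
C | 1#[_]1_0#
The non-blank tape span at halt is 1#_1_0#.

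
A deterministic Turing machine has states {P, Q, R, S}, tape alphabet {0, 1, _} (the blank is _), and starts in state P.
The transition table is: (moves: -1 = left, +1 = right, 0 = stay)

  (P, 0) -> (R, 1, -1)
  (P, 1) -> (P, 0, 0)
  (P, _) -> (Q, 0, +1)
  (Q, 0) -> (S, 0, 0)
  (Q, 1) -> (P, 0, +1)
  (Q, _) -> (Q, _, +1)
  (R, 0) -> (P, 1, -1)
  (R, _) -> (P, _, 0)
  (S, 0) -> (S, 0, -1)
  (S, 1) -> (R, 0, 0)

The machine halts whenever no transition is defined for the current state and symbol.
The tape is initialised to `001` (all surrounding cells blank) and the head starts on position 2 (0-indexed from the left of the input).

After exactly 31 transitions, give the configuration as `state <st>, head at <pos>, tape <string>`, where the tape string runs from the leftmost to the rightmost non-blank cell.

state=P head=2 tape=____00[1]   (P,1)→(P,0,0)
state=P head=2 tape=____00[0]   (P,0)→(R,1,-1)
state=R head=1 tape=____0[0]1   (R,0)→(P,1,-1)
state=P head=0 tape=____[0]11   (P,0)→(R,1,-1)
state=R head=-1 tape=___[_]111   (R,_)→(P,_,0)
state=P head=-1 tape=___[_]111   (P,_)→(Q,0,+1)
state=Q head=0 tape=___0[1]11   (Q,1)→(P,0,+1)
state=P head=1 tape=___00[1]1   (P,1)→(P,0,0)
state=P head=1 tape=___00[0]1   (P,0)→(R,1,-1)
state=R head=0 tape=___0[0]11   (R,0)→(P,1,-1)
state=P head=-1 tape=___[0]111   (P,0)→(R,1,-1)
state=R head=-2 tape=__[_]1111   (R,_)→(P,_,0)
state=P head=-2 tape=__[_]1111   (P,_)→(Q,0,+1)
state=Q head=-1 tape=__0[1]111   (Q,1)→(P,0,+1)
state=P head=0 tape=__00[1]11   (P,1)→(P,0,0)
state=P head=0 tape=__00[0]11   (P,0)→(R,1,-1)
state=R head=-1 tape=__0[0]111   (R,0)→(P,1,-1)
state=P head=-2 tape=__[0]1111   (P,0)→(R,1,-1)
state=R head=-3 tape=_[_]11111   (R,_)→(P,_,0)
state=P head=-3 tape=_[_]11111   (P,_)→(Q,0,+1)
state=Q head=-2 tape=_0[1]1111   (Q,1)→(P,0,+1)
state=P head=-1 tape=_00[1]111   (P,1)→(P,0,0)
state=P head=-1 tape=_00[0]111   (P,0)→(R,1,-1)
state=R head=-2 tape=_0[0]1111   (R,0)→(P,1,-1)
state=P head=-3 tape=_[0]11111   (P,0)→(R,1,-1)
state=R head=-4 tape=[_]111111   (R,_)→(P,_,0)
state=P head=-4 tape=[_]111111   (P,_)→(Q,0,+1)
state=Q head=-3 tape=0[1]11111   (Q,1)→(P,0,+1)
state=P head=-2 tape=00[1]1111   (P,1)→(P,0,0)
state=P head=-2 tape=00[0]1111   (P,0)→(R,1,-1)
state=R head=-3 tape=0[0]11111   (R,0)→(P,1,-1)
state=P head=-4 tape=[0]111111
After 31 steps: state P, head at -4, tape 0111111.

state P, head at -4, tape 0111111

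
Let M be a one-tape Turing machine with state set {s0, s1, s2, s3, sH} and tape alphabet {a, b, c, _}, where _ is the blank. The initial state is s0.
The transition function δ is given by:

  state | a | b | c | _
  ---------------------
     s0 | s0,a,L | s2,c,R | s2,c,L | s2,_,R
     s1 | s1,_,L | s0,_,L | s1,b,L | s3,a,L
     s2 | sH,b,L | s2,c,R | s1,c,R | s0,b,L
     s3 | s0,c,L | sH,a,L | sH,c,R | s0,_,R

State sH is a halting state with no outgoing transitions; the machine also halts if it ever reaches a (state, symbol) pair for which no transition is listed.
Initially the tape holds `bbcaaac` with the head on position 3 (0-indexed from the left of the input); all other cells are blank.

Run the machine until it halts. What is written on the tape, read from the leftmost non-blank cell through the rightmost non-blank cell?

s0 | __bbc[a]aac   read a → write a, move L, go to s0
s0 | __bb[c]aaac   read c → write c, move L, go to s2
s2 | __b[b]caaac   read b → write c, move R, go to s2
s2 | __bc[c]aaac   read c → write c, move R, go to s1
s1 | __bcc[a]aac   read a → write _, move L, go to s1
s1 | __bc[c]_aac   read c → write b, move L, go to s1
s1 | __b[c]b_aac   read c → write b, move L, go to s1
s1 | __[b]bb_aac   read b → write _, move L, go to s0
s0 | _[_]_bb_aac   read _ → write _, move R, go to s2
s2 | __[_]bb_aac   read _ → write b, move L, go to s0
s0 | _[_]bbb_aac   read _ → write _, move R, go to s2
s2 | __[b]bb_aac   read b → write c, move R, go to s2
s2 | __c[b]b_aac   read b → write c, move R, go to s2
s2 | __cc[b]_aac   read b → write c, move R, go to s2
s2 | __ccc[_]aac   read _ → write b, move L, go to s0
s0 | __cc[c]baac   read c → write c, move L, go to s2
s2 | __c[c]cbaac   read c → write c, move R, go to s1
s1 | __cc[c]baac   read c → write b, move L, go to s1
s1 | __c[c]bbaac   read c → write b, move L, go to s1
s1 | __[c]bbbaac   read c → write b, move L, go to s1
s1 | _[_]bbbbaac   read _ → write a, move L, go to s3
s3 | [_]abbbbaac   read _ → write _, move R, go to s0
s0 | _[a]bbbbaac   read a → write a, move L, go to s0
s0 | [_]abbbbaac   read _ → write _, move R, go to s2
s2 | _[a]bbbbaac   read a → write b, move L, go to sH
sH | [_]bbbbbaac
The non-blank tape span at halt is bbbbbaac.

bbbbbaac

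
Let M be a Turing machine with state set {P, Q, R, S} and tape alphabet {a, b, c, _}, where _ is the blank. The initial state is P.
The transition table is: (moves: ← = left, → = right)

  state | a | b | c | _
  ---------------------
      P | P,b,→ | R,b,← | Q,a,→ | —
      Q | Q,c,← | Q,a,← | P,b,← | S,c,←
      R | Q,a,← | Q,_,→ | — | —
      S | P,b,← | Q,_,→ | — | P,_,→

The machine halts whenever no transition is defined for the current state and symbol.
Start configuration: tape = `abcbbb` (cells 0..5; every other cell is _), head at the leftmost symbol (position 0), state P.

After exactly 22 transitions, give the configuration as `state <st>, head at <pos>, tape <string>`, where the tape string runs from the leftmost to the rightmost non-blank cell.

state=P head=0 tape=__[a]bcbbb   (P,a)→(P,b,→)
state=P head=1 tape=__b[b]cbbb   (P,b)→(R,b,←)
state=R head=0 tape=__[b]bcbbb   (R,b)→(Q,_,→)
state=Q head=1 tape=___[b]cbbb   (Q,b)→(Q,a,←)
state=Q head=0 tape=__[_]acbbb   (Q,_)→(S,c,←)
state=S head=-1 tape=_[_]cacbbb   (S,_)→(P,_,→)
state=P head=0 tape=__[c]acbbb   (P,c)→(Q,a,→)
state=Q head=1 tape=__a[a]cbbb   (Q,a)→(Q,c,←)
state=Q head=0 tape=__[a]ccbbb   (Q,a)→(Q,c,←)
state=Q head=-1 tape=_[_]cccbbb   (Q,_)→(S,c,←)
state=S head=-2 tape=[_]ccccbbb   (S,_)→(P,_,→)
state=P head=-1 tape=_[c]cccbbb   (P,c)→(Q,a,→)
state=Q head=0 tape=_a[c]ccbbb   (Q,c)→(P,b,←)
state=P head=-1 tape=_[a]bccbbb   (P,a)→(P,b,→)
state=P head=0 tape=_b[b]ccbbb   (P,b)→(R,b,←)
state=R head=-1 tape=_[b]bccbbb   (R,b)→(Q,_,→)
state=Q head=0 tape=__[b]ccbbb   (Q,b)→(Q,a,←)
state=Q head=-1 tape=_[_]accbbb   (Q,_)→(S,c,←)
state=S head=-2 tape=[_]caccbbb   (S,_)→(P,_,→)
state=P head=-1 tape=_[c]accbbb   (P,c)→(Q,a,→)
state=Q head=0 tape=_a[a]ccbbb   (Q,a)→(Q,c,←)
state=Q head=-1 tape=_[a]cccbbb   (Q,a)→(Q,c,←)
state=Q head=-2 tape=[_]ccccbbb
After 22 steps: state Q, head at -2, tape ccccbbb.

state Q, head at -2, tape ccccbbb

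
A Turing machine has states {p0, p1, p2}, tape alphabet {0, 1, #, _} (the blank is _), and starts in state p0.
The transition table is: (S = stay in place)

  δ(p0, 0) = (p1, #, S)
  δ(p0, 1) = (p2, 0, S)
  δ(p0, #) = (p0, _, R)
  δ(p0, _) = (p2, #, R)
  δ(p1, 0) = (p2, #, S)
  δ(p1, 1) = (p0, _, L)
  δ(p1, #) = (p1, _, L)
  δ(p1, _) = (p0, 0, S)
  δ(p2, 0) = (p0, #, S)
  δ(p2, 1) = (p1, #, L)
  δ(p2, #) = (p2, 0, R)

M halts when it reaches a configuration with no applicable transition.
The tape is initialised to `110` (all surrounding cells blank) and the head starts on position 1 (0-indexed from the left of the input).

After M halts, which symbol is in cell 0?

_

p0 | _1[1]0   read 1 → write 0, move S, go to p2
p2 | _1[0]0   read 0 → write #, move S, go to p0
p0 | _1[#]0   read # → write _, move R, go to p0
p0 | _1_[0]   read 0 → write #, move S, go to p1
p1 | _1_[#]   read # → write _, move L, go to p1
p1 | _1[_]_   read _ → write 0, move S, go to p0
p0 | _1[0]_   read 0 → write #, move S, go to p1
p1 | _1[#]_   read # → write _, move L, go to p1
p1 | _[1]__   read 1 → write _, move L, go to p0
p0 | [_]___   read _ → write #, move R, go to p2
p2 | #[_]__
Cell 0 holds _ when M halts.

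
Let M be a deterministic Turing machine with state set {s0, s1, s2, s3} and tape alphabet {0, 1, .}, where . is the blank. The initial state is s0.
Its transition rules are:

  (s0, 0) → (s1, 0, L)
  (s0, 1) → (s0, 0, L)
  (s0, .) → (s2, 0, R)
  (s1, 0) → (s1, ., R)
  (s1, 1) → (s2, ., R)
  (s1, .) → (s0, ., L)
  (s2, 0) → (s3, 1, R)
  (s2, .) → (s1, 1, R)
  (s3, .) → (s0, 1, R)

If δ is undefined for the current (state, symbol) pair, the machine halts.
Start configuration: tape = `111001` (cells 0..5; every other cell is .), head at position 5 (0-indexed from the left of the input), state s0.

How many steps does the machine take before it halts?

27

state=s0 head=5 tape=11100[1]...   (s0,1)→(s0,0,L)
state=s0 head=4 tape=1110[0]0...   (s0,0)→(s1,0,L)
state=s1 head=3 tape=111[0]00...   (s1,0)→(s1,.,R)
state=s1 head=4 tape=111.[0]0...   (s1,0)→(s1,.,R)
state=s1 head=5 tape=111..[0]...   (s1,0)→(s1,.,R)
state=s1 head=6 tape=111...[.]..   (s1,.)→(s0,.,L)
state=s0 head=5 tape=111..[.]...   (s0,.)→(s2,0,R)
state=s2 head=6 tape=111..0[.]..   (s2,.)→(s1,1,R)
state=s1 head=7 tape=111..01[.].   (s1,.)→(s0,.,L)
state=s0 head=6 tape=111..0[1]..   (s0,1)→(s0,0,L)
state=s0 head=5 tape=111..[0]0..   (s0,0)→(s1,0,L)
state=s1 head=4 tape=111.[.]00..   (s1,.)→(s0,.,L)
state=s0 head=3 tape=111[.].00..   (s0,.)→(s2,0,R)
state=s2 head=4 tape=1110[.]00..   (s2,.)→(s1,1,R)
state=s1 head=5 tape=11101[0]0..   (s1,0)→(s1,.,R)
state=s1 head=6 tape=11101.[0]..   (s1,0)→(s1,.,R)
state=s1 head=7 tape=11101..[.].   (s1,.)→(s0,.,L)
state=s0 head=6 tape=11101.[.]..   (s0,.)→(s2,0,R)
state=s2 head=7 tape=11101.0[.].   (s2,.)→(s1,1,R)
state=s1 head=8 tape=11101.01[.]   (s1,.)→(s0,.,L)
state=s0 head=7 tape=11101.0[1].   (s0,1)→(s0,0,L)
state=s0 head=6 tape=11101.[0]0.   (s0,0)→(s1,0,L)
state=s1 head=5 tape=11101[.]00.   (s1,.)→(s0,.,L)
state=s0 head=4 tape=1110[1].00.   (s0,1)→(s0,0,L)
state=s0 head=3 tape=111[0]0.00.   (s0,0)→(s1,0,L)
state=s1 head=2 tape=11[1]00.00.   (s1,1)→(s2,.,R)
state=s2 head=3 tape=11.[0]0.00.   (s2,0)→(s3,1,R)
state=s3 head=4 tape=11.1[0].00.
M halts after 27 transitions.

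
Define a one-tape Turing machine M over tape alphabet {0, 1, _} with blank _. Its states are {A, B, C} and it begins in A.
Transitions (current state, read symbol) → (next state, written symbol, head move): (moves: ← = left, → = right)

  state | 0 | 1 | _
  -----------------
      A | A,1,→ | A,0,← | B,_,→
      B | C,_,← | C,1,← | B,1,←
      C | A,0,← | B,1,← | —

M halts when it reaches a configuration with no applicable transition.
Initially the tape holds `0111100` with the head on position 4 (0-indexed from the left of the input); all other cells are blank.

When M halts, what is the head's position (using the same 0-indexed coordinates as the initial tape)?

A | _0111[1]00__   read 1 → write 0, move ←, go to A
A | _011[1]000__   read 1 → write 0, move ←, go to A
A | _01[1]0000__   read 1 → write 0, move ←, go to A
A | _0[1]00000__   read 1 → write 0, move ←, go to A
A | _[0]000000__   read 0 → write 1, move →, go to A
A | _1[0]00000__   read 0 → write 1, move →, go to A
A | _11[0]0000__   read 0 → write 1, move →, go to A
A | _111[0]000__   read 0 → write 1, move →, go to A
A | _1111[0]00__   read 0 → write 1, move →, go to A
A | _11111[0]0__   read 0 → write 1, move →, go to A
A | _111111[0]__   read 0 → write 1, move →, go to A
A | _1111111[_]_   read _ → write _, move →, go to B
B | _1111111_[_]   read _ → write 1, move ←, go to B
B | _1111111[_]1   read _ → write 1, move ←, go to B
B | _111111[1]11   read 1 → write 1, move ←, go to C
C | _11111[1]111   read 1 → write 1, move ←, go to B
B | _1111[1]1111   read 1 → write 1, move ←, go to C
C | _111[1]11111   read 1 → write 1, move ←, go to B
B | _11[1]111111   read 1 → write 1, move ←, go to C
C | _1[1]1111111   read 1 → write 1, move ←, go to B
B | _[1]11111111   read 1 → write 1, move ←, go to C
C | [_]111111111
At halt the head is at cell -1.

-1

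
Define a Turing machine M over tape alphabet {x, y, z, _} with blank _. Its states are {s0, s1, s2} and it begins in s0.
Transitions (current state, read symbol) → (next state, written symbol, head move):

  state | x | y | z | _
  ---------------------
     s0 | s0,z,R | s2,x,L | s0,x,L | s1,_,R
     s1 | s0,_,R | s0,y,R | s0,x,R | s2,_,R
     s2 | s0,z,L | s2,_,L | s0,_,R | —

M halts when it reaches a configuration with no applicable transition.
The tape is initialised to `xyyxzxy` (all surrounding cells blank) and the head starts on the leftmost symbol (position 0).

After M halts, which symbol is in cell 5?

_

s0 | [x]yyxzxy___   read x → write z, move R, go to s0
s0 | z[y]yxzxy___   read y → write x, move L, go to s2
s2 | [z]xyxzxy___   read z → write _, move R, go to s0
s0 | _[x]yxzxy___   read x → write z, move R, go to s0
s0 | _z[y]xzxy___   read y → write x, move L, go to s2
s2 | _[z]xxzxy___   read z → write _, move R, go to s0
s0 | __[x]xzxy___   read x → write z, move R, go to s0
s0 | __z[x]zxy___   read x → write z, move R, go to s0
s0 | __zz[z]xy___   read z → write x, move L, go to s0
s0 | __z[z]xxy___   read z → write x, move L, go to s0
s0 | __[z]xxxy___   read z → write x, move L, go to s0
s0 | _[_]xxxxy___   read _ → write _, move R, go to s1
s1 | __[x]xxxy___   read x → write _, move R, go to s0
s0 | ___[x]xxy___   read x → write z, move R, go to s0
s0 | ___z[x]xy___   read x → write z, move R, go to s0
s0 | ___zz[x]y___   read x → write z, move R, go to s0
s0 | ___zzz[y]___   read y → write x, move L, go to s2
s2 | ___zz[z]x___   read z → write _, move R, go to s0
s0 | ___zz_[x]___   read x → write z, move R, go to s0
s0 | ___zz_z[_]__   read _ → write _, move R, go to s1
s1 | ___zz_z_[_]_   read _ → write _, move R, go to s2
s2 | ___zz_z__[_]
Cell 5 holds _ when M halts.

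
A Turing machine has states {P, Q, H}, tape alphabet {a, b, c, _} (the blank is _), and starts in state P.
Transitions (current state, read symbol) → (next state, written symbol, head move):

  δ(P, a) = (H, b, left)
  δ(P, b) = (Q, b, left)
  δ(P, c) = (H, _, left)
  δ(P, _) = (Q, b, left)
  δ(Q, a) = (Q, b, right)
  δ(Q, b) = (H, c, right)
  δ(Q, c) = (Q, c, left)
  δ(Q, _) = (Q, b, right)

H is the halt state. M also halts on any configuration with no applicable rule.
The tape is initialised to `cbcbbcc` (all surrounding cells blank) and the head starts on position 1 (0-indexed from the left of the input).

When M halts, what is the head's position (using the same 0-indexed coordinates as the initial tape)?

P | _c[b]cbbcc   read b → write b, move left, go to Q
Q | _[c]bcbbcc   read c → write c, move left, go to Q
Q | [_]cbcbbcc   read _ → write b, move right, go to Q
Q | b[c]bcbbcc   read c → write c, move left, go to Q
Q | [b]cbcbbcc   read b → write c, move right, go to H
H | c[c]bcbbcc
At halt the head is at cell 0.

0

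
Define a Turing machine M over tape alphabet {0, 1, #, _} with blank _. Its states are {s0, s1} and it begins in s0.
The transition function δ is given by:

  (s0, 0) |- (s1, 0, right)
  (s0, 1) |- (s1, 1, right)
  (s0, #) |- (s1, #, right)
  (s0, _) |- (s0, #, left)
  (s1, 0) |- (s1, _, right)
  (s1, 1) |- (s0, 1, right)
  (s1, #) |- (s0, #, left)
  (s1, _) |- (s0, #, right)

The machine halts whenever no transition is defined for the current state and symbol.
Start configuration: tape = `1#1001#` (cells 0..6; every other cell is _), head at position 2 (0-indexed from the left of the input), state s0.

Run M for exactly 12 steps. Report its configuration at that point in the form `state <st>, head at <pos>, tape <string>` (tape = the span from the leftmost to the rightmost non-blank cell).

state s1, head at 8, tape 1#1__1###

state=s0 head=2 tape=1#[1]001#__   (s0,1)→(s1,1,right)
state=s1 head=3 tape=1#1[0]01#__   (s1,0)→(s1,_,right)
state=s1 head=4 tape=1#1_[0]1#__   (s1,0)→(s1,_,right)
state=s1 head=5 tape=1#1__[1]#__   (s1,1)→(s0,1,right)
state=s0 head=6 tape=1#1__1[#]__   (s0,#)→(s1,#,right)
state=s1 head=7 tape=1#1__1#[_]_   (s1,_)→(s0,#,right)
state=s0 head=8 tape=1#1__1##[_]   (s0,_)→(s0,#,left)
state=s0 head=7 tape=1#1__1#[#]#   (s0,#)→(s1,#,right)
state=s1 head=8 tape=1#1__1##[#]   (s1,#)→(s0,#,left)
state=s0 head=7 tape=1#1__1#[#]#   (s0,#)→(s1,#,right)
state=s1 head=8 tape=1#1__1##[#]   (s1,#)→(s0,#,left)
state=s0 head=7 tape=1#1__1#[#]#   (s0,#)→(s1,#,right)
state=s1 head=8 tape=1#1__1##[#]
After 12 steps: state s1, head at 8, tape 1#1__1###.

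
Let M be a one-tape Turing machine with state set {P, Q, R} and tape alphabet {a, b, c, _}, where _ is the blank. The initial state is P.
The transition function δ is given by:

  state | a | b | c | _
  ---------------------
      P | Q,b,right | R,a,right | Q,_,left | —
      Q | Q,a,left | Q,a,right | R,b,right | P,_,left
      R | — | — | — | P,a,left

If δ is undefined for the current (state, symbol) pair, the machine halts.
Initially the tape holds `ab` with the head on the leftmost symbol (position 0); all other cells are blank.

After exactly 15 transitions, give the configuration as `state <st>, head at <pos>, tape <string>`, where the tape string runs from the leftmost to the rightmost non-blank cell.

P | _[a]b_   read a → write b, move right, go to Q
Q | _b[b]_   read b → write a, move right, go to Q
Q | _ba[_]   read _ → write _, move left, go to P
P | _b[a]_   read a → write b, move right, go to Q
Q | _bb[_]   read _ → write _, move left, go to P
P | _b[b]_   read b → write a, move right, go to R
R | _ba[_]   read _ → write a, move left, go to P
P | _b[a]a   read a → write b, move right, go to Q
Q | _bb[a]   read a → write a, move left, go to Q
Q | _b[b]a   read b → write a, move right, go to Q
Q | _ba[a]   read a → write a, move left, go to Q
Q | _b[a]a   read a → write a, move left, go to Q
Q | _[b]aa   read b → write a, move right, go to Q
Q | _a[a]a   read a → write a, move left, go to Q
Q | _[a]aa   read a → write a, move left, go to Q
Q | [_]aaa
After 15 steps: state Q, head at -1, tape aaa.

state Q, head at -1, tape aaa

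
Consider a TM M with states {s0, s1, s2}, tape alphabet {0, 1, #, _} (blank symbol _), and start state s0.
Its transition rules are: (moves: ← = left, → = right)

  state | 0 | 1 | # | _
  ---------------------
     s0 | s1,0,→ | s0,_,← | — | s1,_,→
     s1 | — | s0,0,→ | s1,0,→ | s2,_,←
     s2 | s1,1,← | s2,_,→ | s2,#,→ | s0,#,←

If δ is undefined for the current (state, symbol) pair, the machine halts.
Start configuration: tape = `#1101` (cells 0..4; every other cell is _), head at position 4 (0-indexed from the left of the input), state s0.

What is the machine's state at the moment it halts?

s1

s0 | #110[1]   read 1 → write _, move ←, go to s0
s0 | #11[0]_   read 0 → write 0, move →, go to s1
s1 | #110[_]   read _ → write _, move ←, go to s2
s2 | #11[0]_   read 0 → write 1, move ←, go to s1
s1 | #1[1]1_   read 1 → write 0, move →, go to s0
s0 | #10[1]_   read 1 → write _, move ←, go to s0
s0 | #1[0]__   read 0 → write 0, move →, go to s1
s1 | #10[_]_   read _ → write _, move ←, go to s2
s2 | #1[0]__   read 0 → write 1, move ←, go to s1
s1 | #[1]1__   read 1 → write 0, move →, go to s0
s0 | #0[1]__   read 1 → write _, move ←, go to s0
s0 | #[0]___   read 0 → write 0, move →, go to s1
s1 | #0[_]__   read _ → write _, move ←, go to s2
s2 | #[0]___   read 0 → write 1, move ←, go to s1
s1 | [#]1___   read # → write 0, move →, go to s1
s1 | 0[1]___   read 1 → write 0, move →, go to s0
s0 | 00[_]__   read _ → write _, move →, go to s1
s1 | 00_[_]_   read _ → write _, move ←, go to s2
s2 | 00[_]__   read _ → write #, move ←, go to s0
s0 | 0[0]#__   read 0 → write 0, move →, go to s1
s1 | 00[#]__   read # → write 0, move →, go to s1
s1 | 000[_]_   read _ → write _, move ←, go to s2
s2 | 00[0]__   read 0 → write 1, move ←, go to s1
s1 | 0[0]1__
No transition is defined for (s1, 0); M halts in state s1.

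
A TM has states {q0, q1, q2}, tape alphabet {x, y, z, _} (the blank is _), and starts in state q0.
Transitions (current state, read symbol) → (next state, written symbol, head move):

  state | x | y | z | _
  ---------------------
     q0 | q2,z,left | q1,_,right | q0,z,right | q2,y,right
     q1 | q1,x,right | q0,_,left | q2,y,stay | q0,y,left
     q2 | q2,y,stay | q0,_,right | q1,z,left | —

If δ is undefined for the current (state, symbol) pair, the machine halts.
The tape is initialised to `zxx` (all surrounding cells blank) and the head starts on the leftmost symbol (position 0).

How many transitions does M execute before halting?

15

state=q0 head=0 tape=__[z]xx__   (q0,z)→(q0,z,right)
state=q0 head=1 tape=__z[x]x__   (q0,x)→(q2,z,left)
state=q2 head=0 tape=__[z]zx__   (q2,z)→(q1,z,left)
state=q1 head=-1 tape=_[_]zzx__   (q1,_)→(q0,y,left)
state=q0 head=-2 tape=[_]yzzx__   (q0,_)→(q2,y,right)
state=q2 head=-1 tape=y[y]zzx__   (q2,y)→(q0,_,right)
state=q0 head=0 tape=y_[z]zx__   (q0,z)→(q0,z,right)
state=q0 head=1 tape=y_z[z]x__   (q0,z)→(q0,z,right)
state=q0 head=2 tape=y_zz[x]__   (q0,x)→(q2,z,left)
state=q2 head=1 tape=y_z[z]z__   (q2,z)→(q1,z,left)
state=q1 head=0 tape=y_[z]zz__   (q1,z)→(q2,y,stay)
state=q2 head=0 tape=y_[y]zz__   (q2,y)→(q0,_,right)
state=q0 head=1 tape=y__[z]z__   (q0,z)→(q0,z,right)
state=q0 head=2 tape=y__z[z]__   (q0,z)→(q0,z,right)
state=q0 head=3 tape=y__zz[_]_   (q0,_)→(q2,y,right)
state=q2 head=4 tape=y__zzy[_]
M halts after 15 transitions.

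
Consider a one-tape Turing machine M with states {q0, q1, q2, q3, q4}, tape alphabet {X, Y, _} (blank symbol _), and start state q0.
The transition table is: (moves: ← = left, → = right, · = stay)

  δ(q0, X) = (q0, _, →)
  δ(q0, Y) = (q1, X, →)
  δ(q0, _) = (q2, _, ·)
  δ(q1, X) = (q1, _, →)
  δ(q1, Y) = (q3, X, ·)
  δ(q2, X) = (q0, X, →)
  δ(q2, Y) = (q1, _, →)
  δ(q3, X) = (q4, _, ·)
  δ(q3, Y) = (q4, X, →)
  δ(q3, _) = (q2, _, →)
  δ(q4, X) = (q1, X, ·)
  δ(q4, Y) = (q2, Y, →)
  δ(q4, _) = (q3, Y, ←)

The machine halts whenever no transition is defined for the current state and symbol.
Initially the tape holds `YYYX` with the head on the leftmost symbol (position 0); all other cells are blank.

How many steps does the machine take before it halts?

19

state=q0 head=0 tape=_[Y]YYX_   (q0,Y)→(q1,X,→)
state=q1 head=1 tape=_X[Y]YX_   (q1,Y)→(q3,X,·)
state=q3 head=1 tape=_X[X]YX_   (q3,X)→(q4,_,·)
state=q4 head=1 tape=_X[_]YX_   (q4,_)→(q3,Y,←)
state=q3 head=0 tape=_[X]YYX_   (q3,X)→(q4,_,·)
state=q4 head=0 tape=_[_]YYX_   (q4,_)→(q3,Y,←)
state=q3 head=-1 tape=[_]YYYX_   (q3,_)→(q2,_,→)
state=q2 head=0 tape=_[Y]YYX_   (q2,Y)→(q1,_,→)
state=q1 head=1 tape=__[Y]YX_   (q1,Y)→(q3,X,·)
state=q3 head=1 tape=__[X]YX_   (q3,X)→(q4,_,·)
state=q4 head=1 tape=__[_]YX_   (q4,_)→(q3,Y,←)
state=q3 head=0 tape=_[_]YYX_   (q3,_)→(q2,_,→)
state=q2 head=1 tape=__[Y]YX_   (q2,Y)→(q1,_,→)
state=q1 head=2 tape=___[Y]X_   (q1,Y)→(q3,X,·)
state=q3 head=2 tape=___[X]X_   (q3,X)→(q4,_,·)
state=q4 head=2 tape=___[_]X_   (q4,_)→(q3,Y,←)
state=q3 head=1 tape=__[_]YX_   (q3,_)→(q2,_,→)
state=q2 head=2 tape=___[Y]X_   (q2,Y)→(q1,_,→)
state=q1 head=3 tape=____[X]_   (q1,X)→(q1,_,→)
state=q1 head=4 tape=_____[_]
M halts after 19 transitions.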